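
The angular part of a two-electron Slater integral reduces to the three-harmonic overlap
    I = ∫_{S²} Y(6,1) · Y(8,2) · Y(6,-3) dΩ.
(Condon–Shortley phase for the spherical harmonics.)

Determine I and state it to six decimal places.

Checks pass: Σm=0; 20 even; l₃=6∈[2,14].
(2·6+1)(2·8+1)(2·6+1) = 2873
Δ: 8! 4! 8! / 21! → 1/1309458150
sum: t=2:+1/49766400 t=3:−1/3110400 t=4:+1/1327104 t=5:−1/3110400 t=6:+1/49766400 = 1/6635520
3j²(6 8 6; 0 0 0) = Δ·Π!·Σ² = 350/46189  (sign +1)
sum: t=2:+1/348364800 t=3:−1/14515200 t=4:+1/4976640 t=5:−1/12441600 = 19/348364800
3j²(6 8 6; 1 2 -3) = Δ·Π!·Σ² = 19/2431  (sign -1)
combine: 4πI² = 2873·350/46189·19/2431 = 350/2057
take √, sign -1: I = -0.11636221

-0.116362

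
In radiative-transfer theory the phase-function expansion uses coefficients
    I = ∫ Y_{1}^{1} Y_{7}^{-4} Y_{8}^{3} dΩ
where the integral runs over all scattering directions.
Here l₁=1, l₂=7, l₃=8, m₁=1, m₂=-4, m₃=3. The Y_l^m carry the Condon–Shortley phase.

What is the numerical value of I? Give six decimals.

-0.096758

Rules hold: Σm=0, L=16 even, 6≤8≤8.
N = 3·15·17 = 765
Δ = 0!·2!·14!/17! = 1/2040
Racah Σ t=0..0: t=0:+1/25401600 = 1/25401600
⇒ 3j(1 7 8; 0 0 0)² = 8/255, sgn +1
Racah Σ t=0..0: t=0:+1/479001600 = 1/479001600
⇒ 3j(1 7 8; 1 -4 3)² = 1/204, sgn -1
4πI² = N·(3j₀)²·(3jₘ)² = 2/17
I = -1·√(0.117647/4π) = -0.09675772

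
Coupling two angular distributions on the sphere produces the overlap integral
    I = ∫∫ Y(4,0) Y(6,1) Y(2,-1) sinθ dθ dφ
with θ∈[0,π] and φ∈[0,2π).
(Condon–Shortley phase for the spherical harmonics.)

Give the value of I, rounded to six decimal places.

Checks pass: Σm=0; 12 even; l₃=2∈[2,10].
(2·4+1)(2·6+1)(2·2+1) = 585
Δ: 8! 0! 4! / 13! → 1/6435
sum: t=4:+1/2304 = 1/2304
3j²(4 6 2; 0 0 0) = Δ·Π!·Σ² = 5/143  (sign +1)
sum: t=4:+1/3456 = 1/3456
3j²(4 6 2; 0 1 -1) = Δ·Π!·Σ² = 35/1287  (sign -1)
combine: 4πI² = 585·5/143·35/1287 = 875/1573
take √, sign -1: I = -0.21039467

-0.210395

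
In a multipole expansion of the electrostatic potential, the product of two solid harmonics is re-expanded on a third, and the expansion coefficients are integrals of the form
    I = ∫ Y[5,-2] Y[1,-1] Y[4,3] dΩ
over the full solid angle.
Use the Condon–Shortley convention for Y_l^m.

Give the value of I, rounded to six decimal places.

Checks pass: Σm=0; 10 even; l₃=4∈[4,6].
(2·5+1)(2·1+1)(2·4+1) = 297
Δ: 2! 8! 0! / 11! → 1/495
sum: t=1:−1/576 = -1/576
3j²(5 1 4; 0 0 0) = Δ·Π!·Σ² = 5/99  (sign -1)
sum: t=0:+1/10080 = 1/10080
3j²(5 1 4; -2 -1 3) = Δ·Π!·Σ² = 1/165  (sign -1)
combine: 4πI² = 297·5/99·1/165 = 1/11
take √, sign +1: I = 0.08505478

0.085055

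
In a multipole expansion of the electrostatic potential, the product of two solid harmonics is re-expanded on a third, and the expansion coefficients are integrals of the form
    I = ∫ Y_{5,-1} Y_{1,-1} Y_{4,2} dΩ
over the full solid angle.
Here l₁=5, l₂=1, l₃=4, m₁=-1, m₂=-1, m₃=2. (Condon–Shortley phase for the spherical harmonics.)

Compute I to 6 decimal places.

-0.120286

Checks pass: Σm=0; 10 even; l₃=4∈[4,6].
(2·5+1)(2·1+1)(2·4+1) = 297
Δ: 2! 8! 0! / 11! → 1/495
sum: t=1:−1/576 = -1/576
3j²(5 1 4; 0 0 0) = Δ·Π!·Σ² = 5/99  (sign -1)
sum: t=0:+1/2880 = 1/2880
3j²(5 1 4; -1 -1 2) = Δ·Π!·Σ² = 2/165  (sign +1)
combine: 4πI² = 297·5/99·2/165 = 2/11
take √, sign -1: I = -0.12028562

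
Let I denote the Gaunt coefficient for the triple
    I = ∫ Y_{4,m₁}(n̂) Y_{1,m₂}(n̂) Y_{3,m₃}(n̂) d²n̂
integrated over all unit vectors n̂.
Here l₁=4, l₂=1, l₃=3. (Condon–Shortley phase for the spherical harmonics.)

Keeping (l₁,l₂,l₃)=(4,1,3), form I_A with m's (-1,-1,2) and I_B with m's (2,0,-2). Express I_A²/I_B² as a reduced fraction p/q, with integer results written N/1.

1/4

Same 4,1,3: normalisation and zero-m 3j drop out of the ratio.
A: Δ: 2! 6! 0! / 9! → 1/252; sum: t=0:+1/240 = 1/240; 3j²(4 1 3; -1 -1 2) = Δ·Π!·Σ² = 1/84  (sign -1)
B: Δ: 2! 6! 0! / 9! → 1/252; sum: t=1:−1/120 = -1/120; 3j²(4 1 3; 2 0 -2) = Δ·Π!·Σ² = 1/21  (sign +1)
I_A²/I_B² = (1/84)/(1/21) = 1/4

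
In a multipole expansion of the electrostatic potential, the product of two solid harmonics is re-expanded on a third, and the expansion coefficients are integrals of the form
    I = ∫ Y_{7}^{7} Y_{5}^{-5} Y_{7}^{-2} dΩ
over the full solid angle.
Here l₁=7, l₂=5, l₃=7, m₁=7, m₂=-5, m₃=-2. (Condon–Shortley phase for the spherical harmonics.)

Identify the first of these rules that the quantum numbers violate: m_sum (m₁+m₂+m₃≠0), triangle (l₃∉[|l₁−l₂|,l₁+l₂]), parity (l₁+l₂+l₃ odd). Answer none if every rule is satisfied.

Σmᵢ = 0  ✓
l₃∈[|l₁−l₂|,l₁+l₂]=[2,12], have l₃=7  ✓
Σlᵢ = 19 ⇒ odd  ✗

parity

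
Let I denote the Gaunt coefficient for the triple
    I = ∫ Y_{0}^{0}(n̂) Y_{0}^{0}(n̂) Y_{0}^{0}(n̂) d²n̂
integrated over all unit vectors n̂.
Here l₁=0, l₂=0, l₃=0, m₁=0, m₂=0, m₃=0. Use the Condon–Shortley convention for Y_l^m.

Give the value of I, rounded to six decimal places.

Rules hold: Σm=0, L=0 even, 0≤0≤0.
N = 1·1·1 = 1
Δ = 0!·0!·0!/1! = 1/1
Racah Σ t=0..0: t=0:+1/1 = 1/1
⇒ 3j(0 0 0; 0 0 0)² = 1/1, sgn +1
(m-triple is (0,0,0) — same symbol as above.)
4πI² = N·(3j₀)²·(3jₘ)² = 1/1
I = +1·√(1/4π) = 0.28209479

0.282095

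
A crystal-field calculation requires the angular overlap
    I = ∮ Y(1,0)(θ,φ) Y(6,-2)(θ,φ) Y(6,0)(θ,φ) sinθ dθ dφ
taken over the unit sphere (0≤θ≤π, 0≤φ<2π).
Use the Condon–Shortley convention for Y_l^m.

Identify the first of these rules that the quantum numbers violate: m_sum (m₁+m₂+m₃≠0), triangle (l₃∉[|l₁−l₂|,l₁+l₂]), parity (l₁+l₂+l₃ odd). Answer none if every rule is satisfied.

Σmᵢ = -2  ✗
l₃∈[|l₁−l₂|,l₁+l₂]=[5,7], have l₃=6
Σlᵢ = 13 ⇒ odd

m_sum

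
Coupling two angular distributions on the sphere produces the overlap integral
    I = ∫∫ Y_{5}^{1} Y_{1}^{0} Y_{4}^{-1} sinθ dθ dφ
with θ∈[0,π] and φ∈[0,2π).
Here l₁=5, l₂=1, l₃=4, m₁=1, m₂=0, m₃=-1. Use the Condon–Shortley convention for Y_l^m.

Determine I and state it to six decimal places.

Rules hold: Σm=0, L=10 even, 4≤4≤6.
N = 11·3·9 = 297
Δ = 2!·8!·0!/11! = 1/495
Racah Σ t=1..1: t=1:−1/576 = -1/576
⇒ 3j(5 1 4; 0 0 0)² = 5/99, sgn -1
Racah Σ t=1..1: t=1:−1/720 = -1/720
⇒ 3j(5 1 4; 1 0 -1)² = 8/165, sgn +1
4πI² = N·(3j₀)²·(3jₘ)² = 8/11
I = -1·√(0.727273/4π) = -0.24057125

-0.240571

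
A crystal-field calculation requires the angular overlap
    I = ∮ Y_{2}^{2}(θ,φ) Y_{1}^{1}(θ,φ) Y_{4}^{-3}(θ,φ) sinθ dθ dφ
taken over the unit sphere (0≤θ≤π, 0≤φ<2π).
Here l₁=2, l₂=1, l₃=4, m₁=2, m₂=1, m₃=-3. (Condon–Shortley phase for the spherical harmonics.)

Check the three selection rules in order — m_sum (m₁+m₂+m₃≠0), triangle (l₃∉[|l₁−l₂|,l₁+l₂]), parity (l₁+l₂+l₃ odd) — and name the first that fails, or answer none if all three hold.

Σmᵢ = 0  ✓
l₃∈[|l₁−l₂|,l₁+l₂]=[1,3], have l₃=4  ✗
Σlᵢ = 7 ⇒ odd

triangle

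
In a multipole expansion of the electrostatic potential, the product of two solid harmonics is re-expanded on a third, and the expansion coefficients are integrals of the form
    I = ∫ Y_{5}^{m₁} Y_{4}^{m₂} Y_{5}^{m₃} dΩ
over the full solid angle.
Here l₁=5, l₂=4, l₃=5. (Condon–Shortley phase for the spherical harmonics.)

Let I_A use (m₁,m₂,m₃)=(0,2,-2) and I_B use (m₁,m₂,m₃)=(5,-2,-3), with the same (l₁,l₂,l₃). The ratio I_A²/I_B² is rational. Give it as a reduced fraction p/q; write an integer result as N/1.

7/24

Same 5,4,5: normalisation and zero-m 3j drop out of the ratio.
A: Δ: 4! 6! 4! / 15! → 1/3153150; sum: t=2:+1/3456 t=3:−1/1728 t=4:+1/11520 = -7/34560; 3j²(5 4 5; 0 2 -2) = Δ·Π!·Σ² = 7/858  (sign +1)
B: Δ: 4! 6! 4! / 15! → 1/3153150; sum: t=0:+1/69120 = 1/69120; 3j²(5 4 5; 5 -2 -3) = Δ·Π!·Σ² = 4/143  (sign +1)
I_A²/I_B² = (7/858)/(4/143) = 7/24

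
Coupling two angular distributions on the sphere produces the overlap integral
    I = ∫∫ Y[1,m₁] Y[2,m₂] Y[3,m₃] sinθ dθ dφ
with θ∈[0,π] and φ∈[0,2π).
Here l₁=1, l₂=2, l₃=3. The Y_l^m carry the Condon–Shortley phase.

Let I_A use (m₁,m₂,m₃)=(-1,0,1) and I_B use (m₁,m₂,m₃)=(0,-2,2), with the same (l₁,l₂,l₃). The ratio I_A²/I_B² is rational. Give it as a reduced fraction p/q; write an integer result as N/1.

l's match ⇒ only the (l;m) 3-j factors differ between A and B.
A: triangle coeff Δ(1,2,3) = 1/105; Σ_t [0,0]: t=0:+1/8 = 1/8; (3j)²=2/35 [(1 2 3; -1 0 1)], sign=+1
B: triangle coeff Δ(1,2,3) = 1/105; Σ_t [0,0]: t=0:+1/24 = 1/24; (3j)²=1/21 [(1 2 3; 0 -2 2)], sign=-1
I_A²/I_B² = (2/35)/(1/21) = 6/5

6/5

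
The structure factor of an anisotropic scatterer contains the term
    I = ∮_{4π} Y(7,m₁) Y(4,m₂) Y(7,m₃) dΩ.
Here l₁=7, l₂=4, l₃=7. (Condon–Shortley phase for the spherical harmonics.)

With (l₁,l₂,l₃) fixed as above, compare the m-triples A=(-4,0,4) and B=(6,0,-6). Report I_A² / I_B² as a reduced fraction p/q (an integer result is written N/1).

Shared (l₁,l₂,l₃)=(7,4,7): N and (l;000)² cancel in I_A²/I_B².
A: Δ = 4!·10!·4!/19! = 1/58198140; Racah Σ t=1..4: t=1:−1/130636800 t=2:+1/5806080 t=3:−1/2903040 t=4:+1/17418240 = -1/8164800; ⇒ 3j(7 4 7; -4 0 4)² = 11264/1322685, sgn +1
B: Δ = 4!·10!·4!/19! = 1/58198140; Racah Σ t=0..1: t=0:+1/209018880 t=1:−1/130636800 = -1/348364800; ⇒ 3j(7 4 7; 6 0 -6)² = 143/45220, sgn +1
I_A²/I_B² = (11264/1322685)/(143/45220) = 4096/1521

4096/1521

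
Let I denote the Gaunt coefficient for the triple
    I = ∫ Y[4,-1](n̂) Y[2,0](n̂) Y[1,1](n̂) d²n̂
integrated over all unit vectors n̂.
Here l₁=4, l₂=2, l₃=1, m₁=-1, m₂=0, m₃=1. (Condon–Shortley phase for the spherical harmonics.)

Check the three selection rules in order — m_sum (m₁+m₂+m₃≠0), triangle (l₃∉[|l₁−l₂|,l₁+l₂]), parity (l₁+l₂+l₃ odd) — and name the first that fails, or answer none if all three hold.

m₁+m₂+m₃ = -1 + 0 + 1 = 0  ✓
triangle: |4−2|=2 ≤ l₃=1 ≤ 4+2=6  ✗
parity: l₁+l₂+l₃ = 7 is odd

triangle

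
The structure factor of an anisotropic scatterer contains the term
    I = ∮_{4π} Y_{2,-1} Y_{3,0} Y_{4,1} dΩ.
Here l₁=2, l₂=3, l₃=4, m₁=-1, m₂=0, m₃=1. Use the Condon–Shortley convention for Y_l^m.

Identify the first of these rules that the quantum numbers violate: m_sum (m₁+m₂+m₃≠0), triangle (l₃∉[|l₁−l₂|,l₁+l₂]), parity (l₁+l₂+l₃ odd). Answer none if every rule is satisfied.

parity

azimuthal sum: -1 + 0 + 1 = 0  ✓
1 ≤ 4 ≤ 5 (triangle on l)  ✓
L = 2 + 3 + 4 = 9 (odd)  ✗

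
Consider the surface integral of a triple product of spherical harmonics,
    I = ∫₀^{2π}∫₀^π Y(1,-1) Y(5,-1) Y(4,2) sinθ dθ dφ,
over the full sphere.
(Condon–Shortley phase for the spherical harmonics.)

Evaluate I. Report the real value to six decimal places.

-0.120286

m-sum 0 ✓  L=10 even ✓  4≤4≤6 ✓
Π(2lᵢ+1) = 3×11×9 = 297
triangle coeff Δ(1,5,4) = 1/495
Σ_t [1,1]: t=1:−1/576 = -1/576
(3j)²=5/99 [(1 5 4; 0 0 0)], sign=-1
Σ_t [2,2]: t=2:+1/2880 = 1/2880
(3j)²=2/165 [(1 5 4; -1 -1 2)], sign=+1
⇒ 4πI² = 2/11
I = (-1)√(2/11/(4π)) = -0.12028562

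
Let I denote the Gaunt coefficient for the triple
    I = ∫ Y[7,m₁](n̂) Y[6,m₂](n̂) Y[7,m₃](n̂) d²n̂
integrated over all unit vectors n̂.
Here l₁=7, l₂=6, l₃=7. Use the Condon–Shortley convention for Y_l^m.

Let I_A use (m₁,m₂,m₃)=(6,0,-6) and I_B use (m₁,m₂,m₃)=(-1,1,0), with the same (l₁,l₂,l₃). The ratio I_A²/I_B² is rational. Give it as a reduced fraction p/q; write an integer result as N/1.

20449/1875

Shared (l₁,l₂,l₃)=(7,6,7): N and (l;000)² cancel in I_A²/I_B².
A: Δ = 6!·8!·6!/21! = 1/2444321880; Racah Σ t=0..1: t=0:+1/2612736000 t=1:−1/580608000 = -1/746496000; ⇒ 3j(7 6 7; 6 0 -6)² = 143/9690, sgn +1
B: Δ = 6!·8!·6!/21! = 1/2444321880; Racah Σ t=1..6: t=1:−1/435456000 t=2:+1/8294400 t=3:−1/1244160 t=4:+1/995328 t=5:−1/4147200 t=6:+1/124416000 = 1/11612160; ⇒ 3j(7 6 7; -1 1 0)² = 125/92378, sgn -1
I_A²/I_B² = (143/9690)/(125/92378) = 20449/1875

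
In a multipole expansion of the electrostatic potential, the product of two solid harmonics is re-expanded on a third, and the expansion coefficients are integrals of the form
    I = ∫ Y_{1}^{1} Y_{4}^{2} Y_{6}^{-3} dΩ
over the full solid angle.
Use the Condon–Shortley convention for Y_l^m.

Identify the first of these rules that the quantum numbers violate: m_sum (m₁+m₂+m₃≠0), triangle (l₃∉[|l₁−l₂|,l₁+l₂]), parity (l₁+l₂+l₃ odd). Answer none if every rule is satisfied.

triangle

m₁+m₂+m₃ = 1 + 2 − 3 = 0  ✓
triangle: |1−4|=3 ≤ l₃=6 ≤ 1+4=5  ✗
parity: l₁+l₂+l₃ = 11 is odd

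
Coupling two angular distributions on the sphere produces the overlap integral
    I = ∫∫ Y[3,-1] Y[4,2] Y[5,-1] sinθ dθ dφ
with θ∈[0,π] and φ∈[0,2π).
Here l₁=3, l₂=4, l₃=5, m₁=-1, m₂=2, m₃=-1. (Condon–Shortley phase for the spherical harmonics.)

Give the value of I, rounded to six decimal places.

0.106335

m-sum 0 ✓  L=12 even ✓  1≤5≤7 ✓
Π(2lᵢ+1) = 7×9×11 = 693
triangle coeff Δ(3,4,5) = 1/180180
Σ_t [0,2]: t=0:+1/576 t=1:−1/144 t=2:+1/576 = -1/288
(3j)²=20/1001 [(3 4 5; 0 0 0)], sign=+1
Σ_t [0,2]: t=0:+1/34560 t=1:−1/720 t=2:+1/384 = 43/34560
(3j)²=1849/180180 [(3 4 5; -1 2 -1)], sign=+1
⇒ 4πI² = 1849/13013
I = (+1)√(1849/13013/(4π)) = 0.10633465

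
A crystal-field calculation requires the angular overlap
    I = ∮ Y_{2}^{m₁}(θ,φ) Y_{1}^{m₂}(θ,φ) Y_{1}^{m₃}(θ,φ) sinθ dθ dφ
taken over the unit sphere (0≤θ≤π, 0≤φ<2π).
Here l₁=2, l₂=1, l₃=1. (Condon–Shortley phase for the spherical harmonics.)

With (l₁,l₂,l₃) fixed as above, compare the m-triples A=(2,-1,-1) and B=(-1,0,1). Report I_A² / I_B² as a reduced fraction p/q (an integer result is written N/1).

2/1

Shared (l₁,l₂,l₃)=(2,1,1): N and (l;000)² cancel in I_A²/I_B².
A: Δ = 2!·2!·0!/5! = 1/30; Racah Σ t=0..0: t=0:+1/4 = 1/4; ⇒ 3j(2 1 1; 2 -1 -1)² = 1/5, sgn +1
B: Δ = 2!·2!·0!/5! = 1/30; Racah Σ t=1..1: t=1:−1/2 = -1/2; ⇒ 3j(2 1 1; -1 0 1)² = 1/10, sgn -1
I_A²/I_B² = (1/5)/(1/10) = 2/1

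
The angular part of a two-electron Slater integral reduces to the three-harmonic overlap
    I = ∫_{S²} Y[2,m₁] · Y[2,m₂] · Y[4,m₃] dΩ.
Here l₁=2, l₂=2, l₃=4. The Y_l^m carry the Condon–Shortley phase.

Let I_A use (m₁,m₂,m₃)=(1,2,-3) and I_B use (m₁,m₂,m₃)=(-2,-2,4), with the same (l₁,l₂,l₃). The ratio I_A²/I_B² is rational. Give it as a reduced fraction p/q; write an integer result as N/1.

Shared (l₁,l₂,l₃)=(2,2,4): N and (l;000)² cancel in I_A²/I_B².
A: Δ = 0!·4!·4!/9! = 1/630; Racah Σ t=0..0: t=0:+1/144 = 1/144; ⇒ 3j(2 2 4; 1 2 -3)² = 1/18, sgn -1
B: Δ = 0!·4!·4!/9! = 1/630; Racah Σ t=0..0: t=0:+1/576 = 1/576; ⇒ 3j(2 2 4; -2 -2 4)² = 1/9, sgn +1
I_A²/I_B² = (1/18)/(1/9) = 1/2

1/2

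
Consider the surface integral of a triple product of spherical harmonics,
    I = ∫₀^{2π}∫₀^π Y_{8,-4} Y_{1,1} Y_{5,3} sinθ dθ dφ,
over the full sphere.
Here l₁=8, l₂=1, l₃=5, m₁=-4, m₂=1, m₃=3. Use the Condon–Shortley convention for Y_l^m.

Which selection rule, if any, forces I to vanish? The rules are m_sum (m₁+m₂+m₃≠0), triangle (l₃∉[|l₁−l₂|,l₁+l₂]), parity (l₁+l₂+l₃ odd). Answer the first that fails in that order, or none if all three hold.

triangle

Σmᵢ = 0  ✓
l₃∈[|l₁−l₂|,l₁+l₂]=[7,9], have l₃=5  ✗
Σlᵢ = 14 ⇒ even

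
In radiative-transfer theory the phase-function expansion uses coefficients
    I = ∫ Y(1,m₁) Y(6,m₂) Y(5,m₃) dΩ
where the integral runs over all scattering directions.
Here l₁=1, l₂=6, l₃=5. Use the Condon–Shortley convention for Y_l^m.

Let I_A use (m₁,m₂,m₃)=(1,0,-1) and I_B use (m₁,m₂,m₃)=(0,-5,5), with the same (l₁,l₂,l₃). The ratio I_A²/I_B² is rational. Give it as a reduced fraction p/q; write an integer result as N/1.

15/11

Same 1,6,5: normalisation and zero-m 3j drop out of the ratio.
A: Δ: 2! 0! 10! / 13! → 1/858; sum: t=0:+1/34560 = 1/34560; 3j²(1 6 5; 1 0 -1) = Δ·Π!·Σ² = 5/286  (sign +1)
B: Δ: 2! 0! 10! / 13! → 1/858; sum: t=1:−1/3628800 = -1/3628800; 3j²(1 6 5; 0 -5 5) = Δ·Π!·Σ² = 1/78  (sign -1)
I_A²/I_B² = (5/286)/(1/78) = 15/11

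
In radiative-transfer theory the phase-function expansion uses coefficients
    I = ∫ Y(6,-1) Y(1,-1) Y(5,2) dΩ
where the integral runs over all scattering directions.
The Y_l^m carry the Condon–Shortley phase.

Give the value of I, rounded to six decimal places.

-0.129207

Checks pass: Σm=0; 12 even; l₃=5∈[5,7].
(2·6+1)(2·1+1)(2·5+1) = 429
Δ: 2! 10! 0! / 13! → 1/858
sum: t=1:−1/14400 = -1/14400
3j²(6 1 5; 0 0 0) = Δ·Π!·Σ² = 6/143  (sign +1)
sum: t=0:+1/60480 = 1/60480
3j²(6 1 5; -1 -1 2) = Δ·Π!·Σ² = 5/429  (sign -1)
combine: 4πI² = 429·6/143·5/429 = 30/143
take √, sign -1: I = -0.12920749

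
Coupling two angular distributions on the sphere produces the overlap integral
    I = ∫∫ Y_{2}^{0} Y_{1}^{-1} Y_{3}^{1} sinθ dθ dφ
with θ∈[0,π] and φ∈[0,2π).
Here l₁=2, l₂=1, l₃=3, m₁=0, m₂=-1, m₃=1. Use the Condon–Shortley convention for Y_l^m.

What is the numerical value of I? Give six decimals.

Rules hold: Σm=0, L=6 even, 1≤3≤3.
N = 5·3·7 = 105
Δ = 0!·4!·2!/7! = 1/105
Racah Σ t=0..0: t=0:+1/4 = 1/4
⇒ 3j(2 1 3; 0 0 0)² = 3/35, sgn -1
Racah Σ t=0..0: t=0:+1/8 = 1/8
⇒ 3j(2 1 3; 0 -1 1)² = 2/35, sgn +1
4πI² = N·(3j₀)²·(3jₘ)² = 18/35
I = -1·√(0.514286/4π) = -0.20230066

-0.202301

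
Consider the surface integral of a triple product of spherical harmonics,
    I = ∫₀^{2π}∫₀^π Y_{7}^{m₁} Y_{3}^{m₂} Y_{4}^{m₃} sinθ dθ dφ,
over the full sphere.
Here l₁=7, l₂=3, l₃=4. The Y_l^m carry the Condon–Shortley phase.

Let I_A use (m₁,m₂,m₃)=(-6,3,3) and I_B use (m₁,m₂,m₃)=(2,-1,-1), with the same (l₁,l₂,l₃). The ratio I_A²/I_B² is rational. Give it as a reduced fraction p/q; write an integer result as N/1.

Same 7,3,4: normalisation and zero-m 3j drop out of the ratio.
A: Δ: 6! 8! 0! / 15! → 1/45045; sum: t=6:+1/3628800 = 1/3628800; 3j²(7 3 4; -6 3 3) = Δ·Π!·Σ² = 4/105  (sign -1)
B: Δ: 6! 8! 0! / 15! → 1/45045; sum: t=2:+1/34560 = 1/34560; 3j²(7 3 4; 2 -1 -1) = Δ·Π!·Σ² = 4/143  (sign -1)
I_A²/I_B² = (4/105)/(4/143) = 143/105

143/105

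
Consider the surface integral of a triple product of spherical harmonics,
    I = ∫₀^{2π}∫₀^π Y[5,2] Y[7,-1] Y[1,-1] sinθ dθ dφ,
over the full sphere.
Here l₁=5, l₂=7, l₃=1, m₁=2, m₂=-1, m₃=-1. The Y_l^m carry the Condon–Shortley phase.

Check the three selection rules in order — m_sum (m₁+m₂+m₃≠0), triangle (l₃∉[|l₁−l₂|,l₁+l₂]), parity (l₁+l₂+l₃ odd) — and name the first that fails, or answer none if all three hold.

triangle

Σmᵢ = 0  ✓
l₃∈[|l₁−l₂|,l₁+l₂]=[2,12], have l₃=1  ✗
Σlᵢ = 13 ⇒ odd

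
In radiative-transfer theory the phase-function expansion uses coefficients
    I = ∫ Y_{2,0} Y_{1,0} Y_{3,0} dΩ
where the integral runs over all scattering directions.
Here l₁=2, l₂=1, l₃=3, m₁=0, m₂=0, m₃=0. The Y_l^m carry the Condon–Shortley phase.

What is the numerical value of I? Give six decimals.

0.247767

Rules hold: Σm=0, L=6 even, 1≤3≤3.
N = 5·3·7 = 105
Δ = 0!·4!·2!/7! = 1/105
Racah Σ t=0..0: t=0:+1/4 = 1/4
⇒ 3j(2 1 3; 0 0 0)² = 3/35, sgn -1
(m-triple is (0,0,0) — same symbol as above.)
4πI² = N·(3j₀)²·(3jₘ)² = 27/35
I = +1·√(0.771429/4π) = 0.24776670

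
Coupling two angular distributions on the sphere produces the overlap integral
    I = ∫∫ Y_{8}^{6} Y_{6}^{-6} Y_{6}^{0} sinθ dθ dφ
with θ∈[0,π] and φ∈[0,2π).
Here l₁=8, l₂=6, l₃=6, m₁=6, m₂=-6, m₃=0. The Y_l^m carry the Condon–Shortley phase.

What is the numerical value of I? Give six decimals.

0.171754

Rules hold: Σm=0, L=20 even, 2≤6≤14.
N = 17·13·13 = 2873
Δ = 8!·8!·4!/21! = 1/1309458150
Racah Σ t=2..6: t=2:+1/49766400 t=3:−1/3110400 t=4:+1/1327104 t=5:−1/3110400 t=6:+1/49766400 = 1/6635520
⇒ 3j(8 6 6; 0 0 0)² = 350/46189, sgn +1
Racah Σ t=0..0: t=0:+1/1393459200 = 1/1393459200
⇒ 3j(8 6 6; 6 -6 0)² = 11/646, sgn +1
4πI² = N·(3j₀)²·(3jₘ)² = 2275/6137
I = +1·√(0.370702/4π) = 0.17175433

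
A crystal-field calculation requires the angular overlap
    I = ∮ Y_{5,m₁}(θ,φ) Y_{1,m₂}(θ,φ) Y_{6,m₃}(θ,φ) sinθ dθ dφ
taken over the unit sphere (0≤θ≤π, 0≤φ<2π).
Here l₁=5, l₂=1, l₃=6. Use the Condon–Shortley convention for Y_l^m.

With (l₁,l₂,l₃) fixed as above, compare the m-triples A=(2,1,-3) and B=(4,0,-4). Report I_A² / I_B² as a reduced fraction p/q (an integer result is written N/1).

Shared (l₁,l₂,l₃)=(5,1,6): N and (l;000)² cancel in I_A²/I_B².
A: Δ = 0!·10!·2!/13! = 1/858; Racah Σ t=0..0: t=0:+1/60480 = 1/60480; ⇒ 3j(5 1 6; 2 1 -3)² = 6/143, sgn -1
B: Δ = 0!·10!·2!/13! = 1/858; Racah Σ t=0..0: t=0:+1/362880 = 1/362880; ⇒ 3j(5 1 6; 4 0 -4)² = 10/429, sgn +1
I_A²/I_B² = (6/143)/(10/429) = 9/5

9/5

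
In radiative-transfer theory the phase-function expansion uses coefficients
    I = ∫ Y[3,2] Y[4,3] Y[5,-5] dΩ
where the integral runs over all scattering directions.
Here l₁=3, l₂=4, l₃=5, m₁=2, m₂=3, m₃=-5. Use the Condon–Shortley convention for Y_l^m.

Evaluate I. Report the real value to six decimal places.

m-sum 0 ✓  L=12 even ✓  1≤5≤7 ✓
Π(2lᵢ+1) = 7×9×11 = 693
triangle coeff Δ(3,4,5) = 1/180180
Σ_t [0,2]: t=0:+1/576 t=1:−1/144 t=2:+1/576 = -1/288
(3j)²=20/1001 [(3 4 5; 0 0 0)], sign=+1
Σ_t [1,1]: t=1:−1/17280 = -1/17280
(3j)²=35/858 [(3 4 5; 2 3 -5)], sign=-1
⇒ 4πI² = 1050/1859
I = (-1)√(1050/1859/(4π)) = -0.21200691

-0.212007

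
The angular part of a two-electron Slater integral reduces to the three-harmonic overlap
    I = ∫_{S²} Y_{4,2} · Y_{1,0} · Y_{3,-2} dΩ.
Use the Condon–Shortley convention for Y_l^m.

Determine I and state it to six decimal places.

0.213244

Rules hold: Σm=0, L=8 even, 3≤3≤5.
N = 9·3·7 = 189
Δ = 2!·6!·0!/9! = 1/252
Racah Σ t=1..1: t=1:−1/36 = -1/36
⇒ 3j(4 1 3; 0 0 0)² = 4/63, sgn +1
Racah Σ t=1..1: t=1:−1/120 = -1/120
⇒ 3j(4 1 3; 2 0 -2)² = 1/21, sgn +1
4πI² = N·(3j₀)²·(3jₘ)² = 4/7
I = +1·√(0.571429/4π) = 0.21324362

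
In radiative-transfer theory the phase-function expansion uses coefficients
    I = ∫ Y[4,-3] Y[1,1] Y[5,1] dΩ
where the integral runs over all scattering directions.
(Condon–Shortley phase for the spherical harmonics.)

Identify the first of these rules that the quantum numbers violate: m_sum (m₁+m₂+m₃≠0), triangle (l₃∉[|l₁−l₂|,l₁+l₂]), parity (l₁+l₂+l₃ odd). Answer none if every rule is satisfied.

m_sum

m₁+m₂+m₃ = -3 + 1 + 1 = -1  ✗
triangle: |4−1|=3 ≤ l₃=5 ≤ 4+1=5
parity: l₁+l₂+l₃ = 10 is even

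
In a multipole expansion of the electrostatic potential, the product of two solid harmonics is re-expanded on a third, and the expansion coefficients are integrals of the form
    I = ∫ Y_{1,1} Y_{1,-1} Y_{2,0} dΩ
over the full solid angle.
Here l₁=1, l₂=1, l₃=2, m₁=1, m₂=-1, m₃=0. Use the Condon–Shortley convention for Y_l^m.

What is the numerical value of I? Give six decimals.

0.126157

Rules hold: Σm=0, L=4 even, 0≤2≤2.
N = 3·3·5 = 45
Δ = 0!·2!·2!/5! = 1/30
Racah Σ t=0..0: t=0:+1/1 = 1/1
⇒ 3j(1 1 2; 0 0 0)² = 2/15, sgn +1
Racah Σ t=0..0: t=0:+1/4 = 1/4
⇒ 3j(1 1 2; 1 -1 0)² = 1/30, sgn +1
4πI² = N·(3j₀)²·(3jₘ)² = 1/5
I = +1·√(0.2/4π) = 0.12615663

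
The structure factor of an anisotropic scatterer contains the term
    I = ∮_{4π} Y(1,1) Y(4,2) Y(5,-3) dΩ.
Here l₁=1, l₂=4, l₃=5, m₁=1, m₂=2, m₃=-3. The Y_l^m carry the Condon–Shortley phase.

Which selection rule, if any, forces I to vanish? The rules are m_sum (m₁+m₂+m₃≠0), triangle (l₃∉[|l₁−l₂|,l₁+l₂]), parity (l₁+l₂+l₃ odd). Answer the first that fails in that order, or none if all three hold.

none

azimuthal sum: 1 + 2 − 3 = 0  ✓
3 ≤ 5 ≤ 5 (triangle on l)  ✓
L = 1 + 4 + 5 = 10 (even)  ✓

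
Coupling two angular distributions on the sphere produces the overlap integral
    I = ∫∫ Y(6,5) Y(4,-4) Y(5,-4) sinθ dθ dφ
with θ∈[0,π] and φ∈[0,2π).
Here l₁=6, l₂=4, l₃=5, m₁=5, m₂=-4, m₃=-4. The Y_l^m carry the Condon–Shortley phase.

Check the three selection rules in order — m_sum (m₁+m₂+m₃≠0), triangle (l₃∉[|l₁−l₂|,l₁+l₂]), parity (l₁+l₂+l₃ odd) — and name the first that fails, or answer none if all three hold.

m_sum

m₁+m₂+m₃ = 5 − 4 − 4 = -3  ✗
triangle: |6−4|=2 ≤ l₃=5 ≤ 6+4=10
parity: l₁+l₂+l₃ = 15 is odd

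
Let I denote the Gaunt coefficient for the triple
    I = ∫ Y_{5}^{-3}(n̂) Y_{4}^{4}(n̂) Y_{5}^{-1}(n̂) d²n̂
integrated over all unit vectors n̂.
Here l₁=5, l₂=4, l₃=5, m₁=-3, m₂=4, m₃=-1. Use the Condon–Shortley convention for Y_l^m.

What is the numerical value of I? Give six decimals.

-0.168084

m-sum 0 ✓  L=14 even ✓  1≤5≤9 ✓
Π(2lᵢ+1) = 11×9×11 = 1089
triangle coeff Δ(5,4,5) = 1/3153150
Σ_t [0,4]: t=0:+1/69120 t=1:−1/1728 t=2:+1/576 t=3:−1/1728 t=4:+1/69120 = 7/11520
(3j)²=2/143 [(5 4 5; 0 0 0)], sign=-1
Σ_t [4,4]: t=4:+1/27648 = 1/27648
(3j)²=10/429 [(5 4 5; -3 4 -1)], sign=+1
⇒ 4πI² = 60/169
I = (-1)√(60/169/(4π)) = -0.16808437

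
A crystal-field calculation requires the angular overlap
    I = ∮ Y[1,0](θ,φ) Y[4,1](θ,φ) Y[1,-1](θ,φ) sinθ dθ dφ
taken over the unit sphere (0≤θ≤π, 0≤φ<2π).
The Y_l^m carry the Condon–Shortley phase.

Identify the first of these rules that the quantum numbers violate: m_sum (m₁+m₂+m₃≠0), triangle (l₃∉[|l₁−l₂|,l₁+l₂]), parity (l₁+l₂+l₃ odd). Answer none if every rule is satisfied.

m₁+m₂+m₃ = 0 + 1 − 1 = 0  ✓
triangle: |1−4|=3 ≤ l₃=1 ≤ 1+4=5  ✗
parity: l₁+l₂+l₃ = 6 is even

triangle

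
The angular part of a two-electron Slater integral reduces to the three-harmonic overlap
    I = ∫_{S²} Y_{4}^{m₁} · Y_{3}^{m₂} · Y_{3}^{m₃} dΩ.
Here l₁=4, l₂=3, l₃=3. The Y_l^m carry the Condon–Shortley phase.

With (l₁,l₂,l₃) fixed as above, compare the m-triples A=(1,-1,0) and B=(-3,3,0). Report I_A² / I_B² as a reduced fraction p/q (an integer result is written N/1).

Same 4,3,3: normalisation and zero-m 3j drop out of the ratio.
A: Δ: 4! 4! 2! / 11! → 1/34650; sum: t=0:+1/288 t=1:−1/24 t=2:+1/48 = -5/288; 3j²(4 3 3; 1 -1 0) = Δ·Π!·Σ² = 5/462  (sign +1)
B: Δ: 4! 4! 2! / 11! → 1/34650; sum: t=4:+1/288 = 1/288; 3j²(4 3 3; -3 3 0) = Δ·Π!·Σ² = 1/22  (sign -1)
I_A²/I_B² = (5/462)/(1/22) = 5/21

5/21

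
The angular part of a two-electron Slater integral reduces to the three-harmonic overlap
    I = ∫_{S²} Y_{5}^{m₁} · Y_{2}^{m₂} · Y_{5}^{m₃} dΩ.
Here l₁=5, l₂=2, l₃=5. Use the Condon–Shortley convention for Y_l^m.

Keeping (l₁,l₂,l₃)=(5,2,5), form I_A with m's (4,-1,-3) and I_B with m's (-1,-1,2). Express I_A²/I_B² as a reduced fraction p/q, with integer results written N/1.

Same 5,2,5: normalisation and zero-m 3j drop out of the ratio.
A: Δ: 2! 8! 2! / 13! → 1/38610; sum: t=0:+1/10080 t=1:−1/80640 = 1/11520; 3j²(5 2 5; 4 -1 -3) = Δ·Π!·Σ² = 49/1430  (sign +1)
B: Δ: 2! 8! 2! / 13! → 1/38610; sum: t=0:+1/2880 t=1:−1/1440 = -1/2880; 3j²(5 2 5; -1 -1 2) = Δ·Π!·Σ² = 7/715  (sign +1)
I_A²/I_B² = (49/1430)/(7/715) = 7/2

7/2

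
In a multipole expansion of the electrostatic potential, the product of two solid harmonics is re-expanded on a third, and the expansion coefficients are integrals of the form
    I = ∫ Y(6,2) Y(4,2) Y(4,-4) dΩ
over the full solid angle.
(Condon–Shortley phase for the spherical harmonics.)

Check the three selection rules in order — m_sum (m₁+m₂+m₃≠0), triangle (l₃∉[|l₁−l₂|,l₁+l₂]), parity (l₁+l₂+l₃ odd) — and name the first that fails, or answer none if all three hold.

none

Σmᵢ = 0  ✓
l₃∈[|l₁−l₂|,l₁+l₂]=[2,10], have l₃=4  ✓
Σlᵢ = 14 ⇒ even  ✓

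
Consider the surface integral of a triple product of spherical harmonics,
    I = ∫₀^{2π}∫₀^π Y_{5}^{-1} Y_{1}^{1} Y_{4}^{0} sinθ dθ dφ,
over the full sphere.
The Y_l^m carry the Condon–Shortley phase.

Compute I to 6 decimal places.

-0.190188

m-sum 0 ✓  L=10 even ✓  4≤4≤6 ✓
Π(2lᵢ+1) = 11×3×9 = 297
triangle coeff Δ(5,1,4) = 1/495
Σ_t [1,1]: t=1:−1/576 = -1/576
(3j)²=5/99 [(5 1 4; 0 0 0)], sign=-1
Σ_t [2,2]: t=2:+1/1152 = 1/1152
(3j)²=1/33 [(5 1 4; -1 1 0)], sign=+1
⇒ 4πI² = 5/11
I = (-1)√(5/11/(4π)) = -0.19018827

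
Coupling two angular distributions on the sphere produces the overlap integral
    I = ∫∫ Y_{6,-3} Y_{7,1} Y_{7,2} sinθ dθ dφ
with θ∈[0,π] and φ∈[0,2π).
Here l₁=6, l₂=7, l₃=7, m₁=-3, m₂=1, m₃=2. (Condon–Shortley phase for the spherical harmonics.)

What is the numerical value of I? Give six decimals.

Rules hold: Σm=0, L=20 even, 1≤7≤13.
N = 13·15·15 = 2925
Δ = 6!·6!·8!/21! = 1/2444321880
Racah Σ t=0..6: t=0:+1/2612736000 t=1:−1/20736000 t=2:+1/1658880 t=3:−1/746496 t=4:+1/1658880 t=5:−1/20736000 t=6:+1/2612736000 = -1/4354560
⇒ 3j(6 7 7; 0 0 0)² = 1000/138567, sgn +1
Racah Σ t=3..6: t=3:−1/18662400 t=4:+1/3317760 t=5:−1/4147200 t=6:+1/37324800 = 1/29859840
⇒ 3j(6 7 7; -3 1 2)² = 175/138567, sgn -1
4πI² = N·(3j₀)²·(3jₘ)² = 4375000/164109517
I = -1·√(0.026659/4π) = -0.04605929

-0.046059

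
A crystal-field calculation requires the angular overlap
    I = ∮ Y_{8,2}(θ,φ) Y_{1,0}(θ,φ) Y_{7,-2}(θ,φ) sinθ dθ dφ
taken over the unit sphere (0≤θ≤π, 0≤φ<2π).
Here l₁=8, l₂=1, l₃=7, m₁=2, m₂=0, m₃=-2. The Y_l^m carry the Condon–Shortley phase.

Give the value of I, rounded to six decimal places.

Rules hold: Σm=0, L=16 even, 7≤7≤9.
N = 17·3·15 = 765
Δ = 2!·14!·0!/17! = 1/2040
Racah Σ t=1..1: t=1:−1/25401600 = -1/25401600
⇒ 3j(8 1 7; 0 0 0)² = 8/255, sgn +1
Racah Σ t=1..1: t=1:−1/43545600 = -1/43545600
⇒ 3j(8 1 7; 2 0 -2)² = 1/34, sgn +1
4πI² = N·(3j₀)²·(3jₘ)² = 12/17
I = +1·√(0.705882/4π) = 0.23700703

0.237007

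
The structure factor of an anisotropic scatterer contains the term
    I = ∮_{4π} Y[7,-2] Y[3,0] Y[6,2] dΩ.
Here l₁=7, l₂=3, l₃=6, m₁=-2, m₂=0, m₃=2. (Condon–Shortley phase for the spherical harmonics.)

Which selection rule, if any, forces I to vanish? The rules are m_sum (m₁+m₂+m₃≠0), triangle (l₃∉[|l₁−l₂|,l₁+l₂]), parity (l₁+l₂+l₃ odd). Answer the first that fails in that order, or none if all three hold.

none

azimuthal sum: -2 + 0 + 2 = 0  ✓
4 ≤ 6 ≤ 10 (triangle on l)  ✓
L = 7 + 3 + 6 = 16 (even)  ✓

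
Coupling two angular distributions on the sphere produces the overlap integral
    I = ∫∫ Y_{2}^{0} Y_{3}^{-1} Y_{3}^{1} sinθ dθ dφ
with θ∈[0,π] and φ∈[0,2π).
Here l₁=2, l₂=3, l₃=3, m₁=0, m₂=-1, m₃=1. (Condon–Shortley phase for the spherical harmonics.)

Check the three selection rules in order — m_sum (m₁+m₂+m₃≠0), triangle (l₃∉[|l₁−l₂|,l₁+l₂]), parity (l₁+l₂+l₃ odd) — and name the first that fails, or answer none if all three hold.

none

azimuthal sum: 0 − 1 + 1 = 0  ✓
1 ≤ 3 ≤ 5 (triangle on l)  ✓
L = 2 + 3 + 3 = 8 (even)  ✓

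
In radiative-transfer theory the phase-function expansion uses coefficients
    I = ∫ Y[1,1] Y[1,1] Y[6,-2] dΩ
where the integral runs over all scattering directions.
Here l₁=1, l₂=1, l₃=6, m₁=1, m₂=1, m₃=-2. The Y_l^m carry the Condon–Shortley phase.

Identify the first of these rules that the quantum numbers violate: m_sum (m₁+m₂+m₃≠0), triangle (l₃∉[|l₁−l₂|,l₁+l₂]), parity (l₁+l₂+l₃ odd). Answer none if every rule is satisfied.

triangle

m₁+m₂+m₃ = 1 + 1 − 2 = 0  ✓
triangle: |1−1|=0 ≤ l₃=6 ≤ 1+1=2  ✗
parity: l₁+l₂+l₃ = 8 is even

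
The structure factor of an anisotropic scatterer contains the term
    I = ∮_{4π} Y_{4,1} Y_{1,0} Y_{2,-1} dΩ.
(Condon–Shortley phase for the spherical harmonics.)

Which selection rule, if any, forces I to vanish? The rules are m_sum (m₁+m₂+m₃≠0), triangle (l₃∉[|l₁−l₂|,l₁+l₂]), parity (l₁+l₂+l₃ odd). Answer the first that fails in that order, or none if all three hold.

azimuthal sum: 1 + 0 − 1 = 0  ✓
3 ≤ 2 ≤ 5 (triangle on l)  ✗
L = 4 + 1 + 2 = 7 (odd)

triangle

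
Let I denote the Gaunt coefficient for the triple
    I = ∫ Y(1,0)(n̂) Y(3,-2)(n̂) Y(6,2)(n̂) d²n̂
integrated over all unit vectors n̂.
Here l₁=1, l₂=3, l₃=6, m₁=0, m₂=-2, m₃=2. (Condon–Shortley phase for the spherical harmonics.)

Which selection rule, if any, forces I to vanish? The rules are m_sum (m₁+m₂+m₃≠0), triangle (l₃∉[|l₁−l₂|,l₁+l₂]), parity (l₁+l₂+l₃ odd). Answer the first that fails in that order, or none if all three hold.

triangle

Σmᵢ = 0  ✓
l₃∈[|l₁−l₂|,l₁+l₂]=[2,4], have l₃=6  ✗
Σlᵢ = 10 ⇒ even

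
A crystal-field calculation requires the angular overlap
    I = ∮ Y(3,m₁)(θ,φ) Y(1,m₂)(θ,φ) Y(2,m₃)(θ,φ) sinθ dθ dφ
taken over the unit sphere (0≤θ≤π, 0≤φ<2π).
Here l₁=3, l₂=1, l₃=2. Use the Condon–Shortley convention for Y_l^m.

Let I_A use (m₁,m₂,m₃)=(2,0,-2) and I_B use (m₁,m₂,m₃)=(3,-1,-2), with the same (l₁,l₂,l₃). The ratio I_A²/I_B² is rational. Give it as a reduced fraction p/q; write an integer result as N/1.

1/3

Same 3,1,2: normalisation and zero-m 3j drop out of the ratio.
A: Δ: 2! 4! 0! / 7! → 1/105; sum: t=1:−1/24 = -1/24; 3j²(3 1 2; 2 0 -2) = Δ·Π!·Σ² = 1/21  (sign -1)
B: Δ: 2! 4! 0! / 7! → 1/105; sum: t=0:+1/48 = 1/48; 3j²(3 1 2; 3 -1 -2) = Δ·Π!·Σ² = 1/7  (sign +1)
I_A²/I_B² = (1/21)/(1/7) = 1/3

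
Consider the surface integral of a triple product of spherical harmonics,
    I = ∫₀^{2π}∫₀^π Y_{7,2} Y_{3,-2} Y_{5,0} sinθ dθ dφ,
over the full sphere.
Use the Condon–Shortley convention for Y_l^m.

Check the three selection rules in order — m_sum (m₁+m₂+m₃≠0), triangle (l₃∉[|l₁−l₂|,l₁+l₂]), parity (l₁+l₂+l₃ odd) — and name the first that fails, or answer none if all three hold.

parity

m₁+m₂+m₃ = 2 − 2 + 0 = 0  ✓
triangle: |7−3|=4 ≤ l₃=5 ≤ 7+3=10  ✓
parity: l₁+l₂+l₃ = 15 is odd  ✗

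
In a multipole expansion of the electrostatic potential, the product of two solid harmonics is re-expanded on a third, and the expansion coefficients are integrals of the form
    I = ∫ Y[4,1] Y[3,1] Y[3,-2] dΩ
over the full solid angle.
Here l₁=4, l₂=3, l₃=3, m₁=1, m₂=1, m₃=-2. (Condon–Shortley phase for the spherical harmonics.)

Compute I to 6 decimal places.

Checks pass: Σm=0; 10 even; l₃=3∈[1,7].
(2·4+1)(2·3+1)(2·3+1) = 441
Δ: 4! 4! 2! / 11! → 1/34650
sum: t=1:−1/72 t=2:+1/16 t=3:−1/72 = 5/144
3j²(4 3 3; 0 0 0) = Δ·Π!·Σ² = 2/77  (sign -1)
sum: t=2:+1/48 t=3:−1/144 = 1/72
3j²(4 3 3; 1 1 -2) = Δ·Π!·Σ² = 16/693  (sign -1)
combine: 4πI² = 441·2/77·16/693 = 32/121
take √, sign +1: I = 0.14506992

0.145070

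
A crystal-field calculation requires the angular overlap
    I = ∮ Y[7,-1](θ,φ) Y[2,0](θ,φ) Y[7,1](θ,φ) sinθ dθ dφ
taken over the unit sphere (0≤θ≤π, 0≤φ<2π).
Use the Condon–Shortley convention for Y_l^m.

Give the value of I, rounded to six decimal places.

Checks pass: Σm=0; 16 even; l₃=7∈[5,9].
(2·7+1)(2·2+1)(2·7+1) = 1125
Δ: 2! 12! 2! / 17! → 1/185640
sum: t=0:+1/2419200 t=1:−1/518400 t=2:+1/2419200 = -1/907200
3j²(7 2 7; 0 0 0) = Δ·Π!·Σ² = 56/3315  (sign +1)
sum: t=0:+1/3870720 t=1:−1/604800 t=2:+1/2073600 = -53/58060800
3j²(7 2 7; -1 0 1) = Δ·Π!·Σ² = 2809/185640  (sign -1)
combine: 4πI² = 1125·56/3315·2809/185640 = 14045/48841
take √, sign -1: I = -0.15127378

-0.151274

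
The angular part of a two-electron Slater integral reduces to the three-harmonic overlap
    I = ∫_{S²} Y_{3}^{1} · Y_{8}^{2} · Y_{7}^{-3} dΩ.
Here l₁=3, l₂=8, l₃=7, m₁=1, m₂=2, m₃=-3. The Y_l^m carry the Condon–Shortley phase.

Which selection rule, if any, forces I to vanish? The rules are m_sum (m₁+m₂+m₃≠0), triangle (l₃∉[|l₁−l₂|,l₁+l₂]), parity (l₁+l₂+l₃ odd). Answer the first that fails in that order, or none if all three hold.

none

Σmᵢ = 0  ✓
l₃∈[|l₁−l₂|,l₁+l₂]=[5,11], have l₃=7  ✓
Σlᵢ = 18 ⇒ even  ✓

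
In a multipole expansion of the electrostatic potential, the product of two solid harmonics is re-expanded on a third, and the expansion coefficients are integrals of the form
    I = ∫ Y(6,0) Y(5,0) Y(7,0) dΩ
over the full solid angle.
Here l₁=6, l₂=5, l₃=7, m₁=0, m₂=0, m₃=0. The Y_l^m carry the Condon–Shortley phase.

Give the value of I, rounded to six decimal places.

0.118801

Checks pass: Σm=0; 18 even; l₃=7∈[1,11].
(2·6+1)(2·5+1)(2·7+1) = 2145
Δ: 4! 8! 6! / 19! → 1/174594420
sum: t=0:+1/4147200 t=1:−1/207360 t=2:+1/82944 t=3:−1/207360 t=4:+1/4147200 = 1/345600
3j²(6 5 7; 0 0 0) = Δ·Π!·Σ² = 420/46189  (sign -1)
(m-triple is (0,0,0) — same symbol as above.)
combine: 4πI² = 2145·420/46189·420/46189 = 2646000/14919047
take √, sign +1: I = 0.11880082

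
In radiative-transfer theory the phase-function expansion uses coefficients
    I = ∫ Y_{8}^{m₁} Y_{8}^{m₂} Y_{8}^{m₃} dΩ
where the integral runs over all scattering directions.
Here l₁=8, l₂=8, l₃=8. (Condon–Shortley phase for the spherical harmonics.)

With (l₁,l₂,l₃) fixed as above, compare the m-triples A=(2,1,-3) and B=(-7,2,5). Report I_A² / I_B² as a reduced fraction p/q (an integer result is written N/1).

33/169

Same 8,8,8: normalisation and zero-m 3j drop out of the ratio.
A: Δ: 8! 8! 8! / 25! → 1/236637794250; sum: t=1:−1/146313216000 t=2:+1/4180377600 t=3:−1/746496000 t=4:+1/597196800 t=5:−1/2090188800 t=6:+1/41803776000 = 11/97542144000; 3j²(8 8 8; 2 1 -3) = Δ·Π!·Σ² = 594/482885  (sign -1)
B: Δ: 8! 8! 8! / 25! → 1/236637794250; sum: t=7:−1/146313216000 t=8:+1/292626432000 = -1/292626432000; 3j²(8 8 8; -7 2 5) = Δ·Π!·Σ² = 234/37145  (sign +1)
I_A²/I_B² = (594/482885)/(234/37145) = 33/169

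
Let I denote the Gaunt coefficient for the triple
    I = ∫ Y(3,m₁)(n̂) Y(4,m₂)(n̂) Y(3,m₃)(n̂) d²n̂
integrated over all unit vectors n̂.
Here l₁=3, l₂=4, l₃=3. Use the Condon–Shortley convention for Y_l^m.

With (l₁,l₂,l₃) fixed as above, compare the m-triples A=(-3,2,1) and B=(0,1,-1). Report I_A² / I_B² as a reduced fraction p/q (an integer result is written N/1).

18/5

Same 3,4,3: normalisation and zero-m 3j drop out of the ratio.
A: Δ: 4! 2! 4! / 11! → 1/34650; sum: t=4:+1/192 = 1/192; 3j²(3 4 3; -3 2 1) = Δ·Π!·Σ² = 3/77  (sign +1)
B: Δ: 4! 2! 4! / 11! → 1/34650; sum: t=1:−1/288 t=2:+1/24 t=3:−1/48 = 5/288; 3j²(3 4 3; 0 1 -1) = Δ·Π!·Σ² = 5/462  (sign +1)
I_A²/I_B² = (3/77)/(5/462) = 18/5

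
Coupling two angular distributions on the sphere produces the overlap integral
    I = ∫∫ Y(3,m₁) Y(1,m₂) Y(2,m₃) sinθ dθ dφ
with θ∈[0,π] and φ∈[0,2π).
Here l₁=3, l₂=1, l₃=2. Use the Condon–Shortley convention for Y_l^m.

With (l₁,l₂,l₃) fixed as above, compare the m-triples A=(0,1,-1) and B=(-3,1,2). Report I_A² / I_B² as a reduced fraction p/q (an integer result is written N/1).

l's match ⇒ only the (l;m) 3-j factors differ between A and B.
A: triangle coeff Δ(3,1,2) = 1/105; Σ_t [2,2]: t=2:+1/12 = 1/12; (3j)²=1/35 [(3 1 2; 0 1 -1)], sign=-1
B: triangle coeff Δ(3,1,2) = 1/105; Σ_t [2,2]: t=2:+1/48 = 1/48; (3j)²=1/7 [(3 1 2; -3 1 2)], sign=+1
I_A²/I_B² = (1/35)/(1/7) = 1/5

1/5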